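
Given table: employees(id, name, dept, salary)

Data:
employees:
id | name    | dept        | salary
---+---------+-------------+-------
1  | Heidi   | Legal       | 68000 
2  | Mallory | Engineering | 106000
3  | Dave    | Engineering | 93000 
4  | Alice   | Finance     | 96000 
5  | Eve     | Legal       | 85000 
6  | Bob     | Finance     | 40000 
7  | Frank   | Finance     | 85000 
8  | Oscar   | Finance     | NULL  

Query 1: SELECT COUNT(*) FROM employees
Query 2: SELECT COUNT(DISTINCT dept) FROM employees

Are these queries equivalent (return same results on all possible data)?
No, not equivalent

Query 1 returns: [(8,)]
Query 2 returns: [(3,)]

Reason: COUNT(*) counts rows, COUNT(DISTINCT dept) counts unique depts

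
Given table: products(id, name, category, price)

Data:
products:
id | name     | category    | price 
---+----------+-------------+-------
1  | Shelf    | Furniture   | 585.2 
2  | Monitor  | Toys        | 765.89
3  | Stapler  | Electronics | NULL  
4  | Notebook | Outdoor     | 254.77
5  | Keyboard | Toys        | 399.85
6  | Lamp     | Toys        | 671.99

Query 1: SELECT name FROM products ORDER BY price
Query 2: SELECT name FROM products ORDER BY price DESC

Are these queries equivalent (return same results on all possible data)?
No, not equivalent

Query 1 returns: [('Stapler',), ('Notebook',), ('Keyboard',), ('Shelf',), ('Lamp',), ('Monitor',)]
Query 2 returns: [('Monitor',), ('Lamp',), ('Shelf',), ('Keyboard',), ('Notebook',), ('Stapler',)]

Reason: ASC vs DESC gives opposite ordering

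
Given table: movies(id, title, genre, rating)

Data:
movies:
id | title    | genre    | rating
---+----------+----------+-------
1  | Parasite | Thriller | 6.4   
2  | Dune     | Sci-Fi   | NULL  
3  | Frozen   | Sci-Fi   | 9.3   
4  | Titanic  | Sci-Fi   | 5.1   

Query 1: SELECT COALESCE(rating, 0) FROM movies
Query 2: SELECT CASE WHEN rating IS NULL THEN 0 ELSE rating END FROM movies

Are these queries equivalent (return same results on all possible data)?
Yes, equivalent

Both queries return: [(0,), (5.1,), (6.4,), (9.3,)]

Reason: COALESCE vs CASE for NULL handling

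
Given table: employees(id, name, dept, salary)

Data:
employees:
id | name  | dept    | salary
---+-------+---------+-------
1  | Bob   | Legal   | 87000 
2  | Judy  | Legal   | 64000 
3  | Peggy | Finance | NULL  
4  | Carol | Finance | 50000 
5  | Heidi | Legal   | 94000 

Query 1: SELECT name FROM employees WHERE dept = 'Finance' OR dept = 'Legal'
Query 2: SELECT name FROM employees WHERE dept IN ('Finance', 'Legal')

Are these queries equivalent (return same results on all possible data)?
Yes, equivalent

Both queries return: [('Bob',), ('Carol',), ('Heidi',), ('Judy',), ('Peggy',)]

Reason: OR vs IN are equivalent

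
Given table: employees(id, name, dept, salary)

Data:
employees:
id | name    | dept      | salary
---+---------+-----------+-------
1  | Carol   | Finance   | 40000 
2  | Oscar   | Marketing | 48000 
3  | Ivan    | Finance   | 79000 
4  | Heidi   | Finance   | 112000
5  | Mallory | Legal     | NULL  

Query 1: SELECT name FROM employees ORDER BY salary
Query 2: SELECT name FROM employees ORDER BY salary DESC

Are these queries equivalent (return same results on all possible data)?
No, not equivalent

Query 1 returns: [('Mallory',), ('Carol',), ('Oscar',), ('Ivan',), ('Heidi',)]
Query 2 returns: [('Heidi',), ('Ivan',), ('Oscar',), ('Carol',), ('Mallory',)]

Reason: ASC vs DESC gives opposite ordering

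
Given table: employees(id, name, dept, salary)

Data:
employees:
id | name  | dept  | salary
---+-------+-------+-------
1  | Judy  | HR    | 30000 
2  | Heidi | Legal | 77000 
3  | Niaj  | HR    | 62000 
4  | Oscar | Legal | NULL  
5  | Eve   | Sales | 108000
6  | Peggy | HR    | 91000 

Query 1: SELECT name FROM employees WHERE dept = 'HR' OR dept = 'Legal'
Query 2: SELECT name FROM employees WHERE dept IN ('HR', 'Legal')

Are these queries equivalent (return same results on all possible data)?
Yes, equivalent

Both queries return: [('Heidi',), ('Judy',), ('Niaj',), ('Oscar',), ('Peggy',)]

Reason: OR vs IN are equivalent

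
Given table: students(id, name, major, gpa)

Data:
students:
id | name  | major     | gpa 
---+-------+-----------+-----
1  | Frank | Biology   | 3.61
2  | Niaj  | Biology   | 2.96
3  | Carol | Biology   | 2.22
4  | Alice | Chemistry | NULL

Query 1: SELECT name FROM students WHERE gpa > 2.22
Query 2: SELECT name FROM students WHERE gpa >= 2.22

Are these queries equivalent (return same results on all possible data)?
No, not equivalent

Query 1 returns: [('Frank',), ('Niaj',)]
Query 2 returns: [('Frank',), ('Niaj',), ('Carol',)]

Reason: > vs >= gives different results when gpa = 2.22 exists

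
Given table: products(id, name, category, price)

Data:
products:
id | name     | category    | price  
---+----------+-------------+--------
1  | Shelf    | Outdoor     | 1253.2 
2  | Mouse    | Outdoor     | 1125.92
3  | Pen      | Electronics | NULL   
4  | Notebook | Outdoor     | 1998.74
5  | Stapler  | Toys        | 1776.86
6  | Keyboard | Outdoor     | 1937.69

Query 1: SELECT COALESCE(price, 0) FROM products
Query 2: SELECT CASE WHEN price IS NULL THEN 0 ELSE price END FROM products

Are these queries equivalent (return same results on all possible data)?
Yes, equivalent

Both queries return: [(0,), (1125.92,), (1253.2,), (1776.86,), (1937.69,), (1998.74,)]

Reason: COALESCE vs CASE for NULL handling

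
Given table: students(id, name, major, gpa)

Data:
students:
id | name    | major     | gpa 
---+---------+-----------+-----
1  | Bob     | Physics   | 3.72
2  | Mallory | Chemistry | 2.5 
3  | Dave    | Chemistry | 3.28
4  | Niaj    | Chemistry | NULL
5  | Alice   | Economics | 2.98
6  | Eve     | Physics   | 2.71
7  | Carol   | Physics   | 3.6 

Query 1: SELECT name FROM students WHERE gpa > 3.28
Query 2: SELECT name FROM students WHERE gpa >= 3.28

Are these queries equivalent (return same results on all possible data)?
No, not equivalent

Query 1 returns: [('Bob',), ('Carol',)]
Query 2 returns: [('Bob',), ('Dave',), ('Carol',)]

Reason: > vs >= gives different results when gpa = 3.28 exists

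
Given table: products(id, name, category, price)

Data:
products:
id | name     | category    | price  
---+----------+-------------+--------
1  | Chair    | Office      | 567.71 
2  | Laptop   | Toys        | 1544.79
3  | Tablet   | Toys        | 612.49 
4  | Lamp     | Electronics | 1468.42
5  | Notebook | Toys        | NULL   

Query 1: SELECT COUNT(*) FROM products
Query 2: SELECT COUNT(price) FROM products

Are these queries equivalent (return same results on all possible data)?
No, not equivalent

Query 1 returns: [(5,)]
Query 2 returns: [(4,)]

Reason: COUNT(*) includes NULLs, COUNT(column) excludes them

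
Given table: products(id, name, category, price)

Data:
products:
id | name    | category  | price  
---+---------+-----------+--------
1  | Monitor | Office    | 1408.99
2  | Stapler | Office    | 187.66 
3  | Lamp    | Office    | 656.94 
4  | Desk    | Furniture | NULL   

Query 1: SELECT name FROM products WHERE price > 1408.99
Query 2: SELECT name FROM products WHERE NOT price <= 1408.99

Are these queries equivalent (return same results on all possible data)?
Yes, equivalent

Both queries return: []

Reason: Both filter price > 1408.99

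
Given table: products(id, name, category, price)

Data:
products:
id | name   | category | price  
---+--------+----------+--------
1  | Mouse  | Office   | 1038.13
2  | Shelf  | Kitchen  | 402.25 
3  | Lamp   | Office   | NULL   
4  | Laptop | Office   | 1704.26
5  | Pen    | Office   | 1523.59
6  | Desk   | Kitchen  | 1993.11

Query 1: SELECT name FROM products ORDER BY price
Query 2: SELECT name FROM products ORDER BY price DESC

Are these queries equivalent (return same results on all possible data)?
No, not equivalent

Query 1 returns: [('Lamp',), ('Shelf',), ('Mouse',), ('Pen',), ('Laptop',), ('Desk',)]
Query 2 returns: [('Desk',), ('Laptop',), ('Pen',), ('Mouse',), ('Shelf',), ('Lamp',)]

Reason: ASC vs DESC gives opposite ordering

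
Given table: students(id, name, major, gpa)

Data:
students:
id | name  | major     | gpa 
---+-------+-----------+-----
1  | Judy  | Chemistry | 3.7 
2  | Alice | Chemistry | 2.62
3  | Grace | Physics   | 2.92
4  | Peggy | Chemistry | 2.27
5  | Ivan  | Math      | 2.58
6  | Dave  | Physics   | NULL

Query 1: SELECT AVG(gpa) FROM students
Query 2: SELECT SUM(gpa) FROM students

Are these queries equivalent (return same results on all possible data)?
No, not equivalent

Query 1 returns: [(2.818,)]
Query 2 returns: [(14.09,)]

Reason: AVG vs SUM give different aggregate values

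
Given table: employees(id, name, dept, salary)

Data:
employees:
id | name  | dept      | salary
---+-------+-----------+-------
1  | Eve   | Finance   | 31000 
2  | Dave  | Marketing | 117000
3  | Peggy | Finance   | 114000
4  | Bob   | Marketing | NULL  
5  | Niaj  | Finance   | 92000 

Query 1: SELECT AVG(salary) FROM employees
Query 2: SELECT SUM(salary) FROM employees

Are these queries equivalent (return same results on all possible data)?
No, not equivalent

Query 1 returns: [(88500.0,)]
Query 2 returns: [(354000,)]

Reason: AVG vs SUM give different aggregate values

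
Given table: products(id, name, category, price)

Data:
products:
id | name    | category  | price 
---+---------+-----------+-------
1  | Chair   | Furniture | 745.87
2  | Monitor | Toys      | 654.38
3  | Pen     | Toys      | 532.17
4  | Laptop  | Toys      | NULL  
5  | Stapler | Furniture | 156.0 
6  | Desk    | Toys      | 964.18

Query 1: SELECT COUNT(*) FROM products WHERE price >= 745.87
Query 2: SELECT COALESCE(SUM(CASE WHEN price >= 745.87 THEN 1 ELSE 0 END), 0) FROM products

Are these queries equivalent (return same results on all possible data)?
Yes, equivalent

Both queries return: [(2,)]

Reason: COUNT with WHERE vs conditional SUM (COALESCE handles empty-table NULL)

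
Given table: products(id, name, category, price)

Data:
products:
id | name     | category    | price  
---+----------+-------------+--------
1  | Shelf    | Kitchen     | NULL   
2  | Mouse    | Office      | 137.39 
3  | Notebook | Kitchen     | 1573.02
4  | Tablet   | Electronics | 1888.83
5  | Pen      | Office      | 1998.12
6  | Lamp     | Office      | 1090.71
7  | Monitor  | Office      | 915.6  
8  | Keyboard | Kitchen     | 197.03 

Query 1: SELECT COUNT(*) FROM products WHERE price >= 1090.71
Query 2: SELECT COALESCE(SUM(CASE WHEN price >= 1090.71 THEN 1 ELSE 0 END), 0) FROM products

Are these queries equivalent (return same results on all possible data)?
Yes, equivalent

Both queries return: [(4,)]

Reason: COUNT with WHERE vs conditional SUM (COALESCE handles empty-table NULL)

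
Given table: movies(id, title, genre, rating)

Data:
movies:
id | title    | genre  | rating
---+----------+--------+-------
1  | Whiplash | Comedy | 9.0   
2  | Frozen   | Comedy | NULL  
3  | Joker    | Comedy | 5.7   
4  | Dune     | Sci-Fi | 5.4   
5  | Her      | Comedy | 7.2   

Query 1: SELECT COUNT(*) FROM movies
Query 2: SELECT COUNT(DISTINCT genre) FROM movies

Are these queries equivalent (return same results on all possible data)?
No, not equivalent

Query 1 returns: [(5,)]
Query 2 returns: [(2,)]

Reason: COUNT(*) counts rows, COUNT(DISTINCT genre) counts unique genres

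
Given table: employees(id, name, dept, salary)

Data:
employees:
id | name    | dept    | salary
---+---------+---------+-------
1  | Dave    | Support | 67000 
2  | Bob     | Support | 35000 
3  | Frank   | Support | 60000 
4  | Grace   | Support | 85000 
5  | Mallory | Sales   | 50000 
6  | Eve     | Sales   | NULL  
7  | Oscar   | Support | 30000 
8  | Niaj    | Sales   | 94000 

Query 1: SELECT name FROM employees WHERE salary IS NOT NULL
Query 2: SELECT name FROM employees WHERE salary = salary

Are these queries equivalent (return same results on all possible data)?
Yes, equivalent

Both queries return: [('Bob',), ('Dave',), ('Frank',), ('Grace',), ('Mallory',), ('Niaj',), ('Oscar',)]

Reason: IS NOT NULL vs self-equality (both exclude NULLs)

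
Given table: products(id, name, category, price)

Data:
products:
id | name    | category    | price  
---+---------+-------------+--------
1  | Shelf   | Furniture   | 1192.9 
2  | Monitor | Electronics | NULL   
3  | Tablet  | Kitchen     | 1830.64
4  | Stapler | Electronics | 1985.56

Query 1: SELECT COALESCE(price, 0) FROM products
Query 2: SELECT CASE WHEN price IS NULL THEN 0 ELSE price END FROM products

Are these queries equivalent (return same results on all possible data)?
Yes, equivalent

Both queries return: [(0,), (1192.9,), (1830.64,), (1985.56,)]

Reason: COALESCE vs CASE for NULL handling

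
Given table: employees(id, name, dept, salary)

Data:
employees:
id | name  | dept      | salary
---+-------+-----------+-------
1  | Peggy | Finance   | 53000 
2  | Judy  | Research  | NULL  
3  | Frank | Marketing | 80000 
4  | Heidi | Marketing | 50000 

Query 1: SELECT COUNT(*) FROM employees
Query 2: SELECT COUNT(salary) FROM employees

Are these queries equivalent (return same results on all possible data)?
No, not equivalent

Query 1 returns: [(4,)]
Query 2 returns: [(3,)]

Reason: COUNT(*) includes NULLs, COUNT(column) excludes them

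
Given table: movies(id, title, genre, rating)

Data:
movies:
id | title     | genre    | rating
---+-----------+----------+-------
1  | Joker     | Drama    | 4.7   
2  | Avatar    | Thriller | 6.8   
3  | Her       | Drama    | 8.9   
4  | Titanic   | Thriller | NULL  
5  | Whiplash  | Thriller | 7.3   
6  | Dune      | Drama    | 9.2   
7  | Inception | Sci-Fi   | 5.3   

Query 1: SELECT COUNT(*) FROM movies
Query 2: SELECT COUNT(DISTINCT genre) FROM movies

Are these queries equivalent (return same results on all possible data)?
No, not equivalent

Query 1 returns: [(7,)]
Query 2 returns: [(3,)]

Reason: COUNT(*) counts rows, COUNT(DISTINCT genre) counts unique genres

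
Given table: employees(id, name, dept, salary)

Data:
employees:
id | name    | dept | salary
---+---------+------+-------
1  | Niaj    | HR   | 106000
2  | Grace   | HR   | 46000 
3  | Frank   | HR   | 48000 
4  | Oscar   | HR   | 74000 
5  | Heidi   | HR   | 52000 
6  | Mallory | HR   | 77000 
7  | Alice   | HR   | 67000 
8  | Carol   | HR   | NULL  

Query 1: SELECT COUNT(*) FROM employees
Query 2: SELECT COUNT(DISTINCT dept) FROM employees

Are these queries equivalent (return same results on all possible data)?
No, not equivalent

Query 1 returns: [(8,)]
Query 2 returns: [(1,)]

Reason: COUNT(*) counts rows, COUNT(DISTINCT dept) counts unique depts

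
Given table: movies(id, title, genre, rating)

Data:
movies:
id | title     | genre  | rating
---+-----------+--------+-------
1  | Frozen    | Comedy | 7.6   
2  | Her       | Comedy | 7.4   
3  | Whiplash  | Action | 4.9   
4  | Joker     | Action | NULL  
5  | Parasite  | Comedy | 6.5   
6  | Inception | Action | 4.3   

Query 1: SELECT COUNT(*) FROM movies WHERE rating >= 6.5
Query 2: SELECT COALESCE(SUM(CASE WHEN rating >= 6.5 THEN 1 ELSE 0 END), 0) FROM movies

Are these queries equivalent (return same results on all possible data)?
Yes, equivalent

Both queries return: [(3,)]

Reason: COUNT with WHERE vs conditional SUM (COALESCE handles empty-table NULL)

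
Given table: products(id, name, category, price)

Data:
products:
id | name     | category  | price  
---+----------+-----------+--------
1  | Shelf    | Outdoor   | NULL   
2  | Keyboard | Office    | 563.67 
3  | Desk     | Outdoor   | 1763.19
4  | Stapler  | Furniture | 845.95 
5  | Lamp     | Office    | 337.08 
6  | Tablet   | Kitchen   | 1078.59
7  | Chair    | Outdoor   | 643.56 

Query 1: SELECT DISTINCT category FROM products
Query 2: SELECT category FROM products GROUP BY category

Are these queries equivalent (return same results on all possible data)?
Yes, equivalent

Both queries return: [('Furniture',), ('Kitchen',), ('Office',), ('Outdoor',)]

Reason: Both get unique categorys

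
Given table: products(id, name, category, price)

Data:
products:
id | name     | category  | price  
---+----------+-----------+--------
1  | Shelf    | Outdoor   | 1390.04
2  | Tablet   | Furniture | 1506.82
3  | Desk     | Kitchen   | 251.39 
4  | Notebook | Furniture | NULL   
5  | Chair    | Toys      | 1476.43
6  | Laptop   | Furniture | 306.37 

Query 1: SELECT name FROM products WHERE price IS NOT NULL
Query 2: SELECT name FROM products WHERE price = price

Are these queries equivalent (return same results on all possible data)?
Yes, equivalent

Both queries return: [('Chair',), ('Desk',), ('Laptop',), ('Shelf',), ('Tablet',)]

Reason: IS NOT NULL vs self-equality (both exclude NULLs)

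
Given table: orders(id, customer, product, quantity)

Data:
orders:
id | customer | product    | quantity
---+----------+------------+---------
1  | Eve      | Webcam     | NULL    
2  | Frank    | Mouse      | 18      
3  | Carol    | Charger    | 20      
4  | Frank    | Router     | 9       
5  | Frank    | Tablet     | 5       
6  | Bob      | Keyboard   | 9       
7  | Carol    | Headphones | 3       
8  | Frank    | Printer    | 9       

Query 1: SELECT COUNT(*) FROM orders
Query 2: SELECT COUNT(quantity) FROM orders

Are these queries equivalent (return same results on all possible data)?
No, not equivalent

Query 1 returns: [(8,)]
Query 2 returns: [(7,)]

Reason: COUNT(*) includes NULLs, COUNT(column) excludes them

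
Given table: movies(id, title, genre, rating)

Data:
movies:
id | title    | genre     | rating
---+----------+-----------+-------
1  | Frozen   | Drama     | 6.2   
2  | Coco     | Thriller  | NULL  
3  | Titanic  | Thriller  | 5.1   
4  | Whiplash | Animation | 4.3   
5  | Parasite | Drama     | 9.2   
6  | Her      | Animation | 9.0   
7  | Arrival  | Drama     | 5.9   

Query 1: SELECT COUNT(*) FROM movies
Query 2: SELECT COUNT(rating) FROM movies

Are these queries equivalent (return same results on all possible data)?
No, not equivalent

Query 1 returns: [(7,)]
Query 2 returns: [(6,)]

Reason: COUNT(*) includes NULLs, COUNT(column) excludes them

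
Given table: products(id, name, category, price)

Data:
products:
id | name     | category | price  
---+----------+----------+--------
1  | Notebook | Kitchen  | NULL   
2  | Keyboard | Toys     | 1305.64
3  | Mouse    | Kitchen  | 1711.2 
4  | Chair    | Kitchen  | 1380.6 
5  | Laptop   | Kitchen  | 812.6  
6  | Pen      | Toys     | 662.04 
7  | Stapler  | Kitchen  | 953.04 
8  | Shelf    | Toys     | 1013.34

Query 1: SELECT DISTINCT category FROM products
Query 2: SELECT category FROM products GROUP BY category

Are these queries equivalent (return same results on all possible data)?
Yes, equivalent

Both queries return: [('Kitchen',), ('Toys',)]

Reason: Both get unique categorys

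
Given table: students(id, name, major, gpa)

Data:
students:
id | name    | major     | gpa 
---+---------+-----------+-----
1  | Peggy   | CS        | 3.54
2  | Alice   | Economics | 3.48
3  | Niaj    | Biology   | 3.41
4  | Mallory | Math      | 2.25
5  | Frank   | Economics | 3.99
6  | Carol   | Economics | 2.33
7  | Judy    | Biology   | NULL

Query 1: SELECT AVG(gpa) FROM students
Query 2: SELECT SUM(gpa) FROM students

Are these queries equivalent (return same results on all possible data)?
No, not equivalent

Query 1 returns: [(3.1666666666666665,)]
Query 2 returns: [(19.0,)]

Reason: AVG vs SUM give different aggregate values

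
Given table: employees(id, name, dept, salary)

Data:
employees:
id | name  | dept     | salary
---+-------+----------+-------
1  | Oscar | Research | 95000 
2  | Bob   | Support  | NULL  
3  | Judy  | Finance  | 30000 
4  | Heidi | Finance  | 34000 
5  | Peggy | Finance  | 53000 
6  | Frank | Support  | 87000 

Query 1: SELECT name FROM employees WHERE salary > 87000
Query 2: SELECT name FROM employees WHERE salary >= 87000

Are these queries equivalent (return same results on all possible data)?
No, not equivalent

Query 1 returns: [('Oscar',)]
Query 2 returns: [('Oscar',), ('Frank',)]

Reason: > vs >= gives different results when salary = 87000 exists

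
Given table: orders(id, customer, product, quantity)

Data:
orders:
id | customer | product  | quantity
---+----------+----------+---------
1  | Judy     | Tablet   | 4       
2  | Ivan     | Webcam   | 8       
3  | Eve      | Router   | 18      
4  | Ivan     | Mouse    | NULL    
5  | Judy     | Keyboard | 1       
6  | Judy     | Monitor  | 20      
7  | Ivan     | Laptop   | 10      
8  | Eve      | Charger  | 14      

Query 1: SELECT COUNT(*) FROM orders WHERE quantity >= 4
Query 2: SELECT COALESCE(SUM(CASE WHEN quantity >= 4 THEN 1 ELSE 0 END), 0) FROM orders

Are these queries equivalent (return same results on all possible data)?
Yes, equivalent

Both queries return: [(6,)]

Reason: COUNT with WHERE vs conditional SUM (COALESCE handles empty-table NULL)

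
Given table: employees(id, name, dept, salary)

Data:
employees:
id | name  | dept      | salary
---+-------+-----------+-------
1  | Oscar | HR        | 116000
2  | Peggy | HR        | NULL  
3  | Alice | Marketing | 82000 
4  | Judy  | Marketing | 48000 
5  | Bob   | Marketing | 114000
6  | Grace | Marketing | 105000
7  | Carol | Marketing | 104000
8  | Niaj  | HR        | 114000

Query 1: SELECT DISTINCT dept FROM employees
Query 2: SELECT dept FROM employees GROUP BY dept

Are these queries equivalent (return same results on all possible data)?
Yes, equivalent

Both queries return: [('HR',), ('Marketing',)]

Reason: Both get unique depts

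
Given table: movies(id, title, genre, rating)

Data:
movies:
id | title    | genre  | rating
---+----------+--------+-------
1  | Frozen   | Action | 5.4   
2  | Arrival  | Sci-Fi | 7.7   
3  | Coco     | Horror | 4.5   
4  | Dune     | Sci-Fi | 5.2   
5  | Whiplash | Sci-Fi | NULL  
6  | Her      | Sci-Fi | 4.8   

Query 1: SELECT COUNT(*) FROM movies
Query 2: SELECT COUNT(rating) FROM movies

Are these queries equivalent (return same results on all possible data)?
No, not equivalent

Query 1 returns: [(6,)]
Query 2 returns: [(5,)]

Reason: COUNT(*) includes NULLs, COUNT(column) excludes them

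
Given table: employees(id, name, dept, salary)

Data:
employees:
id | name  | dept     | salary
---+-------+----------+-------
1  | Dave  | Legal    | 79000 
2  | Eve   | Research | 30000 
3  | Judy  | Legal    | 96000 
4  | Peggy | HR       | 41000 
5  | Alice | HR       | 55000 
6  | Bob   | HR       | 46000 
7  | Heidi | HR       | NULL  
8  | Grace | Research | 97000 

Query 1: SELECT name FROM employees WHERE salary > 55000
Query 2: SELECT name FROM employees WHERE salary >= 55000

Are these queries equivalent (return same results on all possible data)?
No, not equivalent

Query 1 returns: [('Dave',), ('Judy',), ('Grace',)]
Query 2 returns: [('Dave',), ('Judy',), ('Alice',), ('Grace',)]

Reason: > vs >= gives different results when salary = 55000 exists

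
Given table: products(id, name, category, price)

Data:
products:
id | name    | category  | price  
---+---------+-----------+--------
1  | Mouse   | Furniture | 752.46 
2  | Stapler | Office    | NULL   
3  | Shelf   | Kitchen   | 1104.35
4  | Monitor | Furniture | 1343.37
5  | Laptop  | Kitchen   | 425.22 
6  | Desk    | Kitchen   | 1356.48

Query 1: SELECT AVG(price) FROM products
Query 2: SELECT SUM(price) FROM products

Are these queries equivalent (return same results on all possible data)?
No, not equivalent

Query 1 returns: [(996.376,)]
Query 2 returns: [(4981.88,)]

Reason: AVG vs SUM give different aggregate values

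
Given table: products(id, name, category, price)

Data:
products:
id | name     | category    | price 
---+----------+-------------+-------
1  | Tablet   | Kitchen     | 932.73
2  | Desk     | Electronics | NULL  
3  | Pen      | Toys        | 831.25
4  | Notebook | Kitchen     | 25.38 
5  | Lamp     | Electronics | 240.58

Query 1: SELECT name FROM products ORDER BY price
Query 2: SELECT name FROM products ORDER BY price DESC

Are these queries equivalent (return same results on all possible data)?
No, not equivalent

Query 1 returns: [('Desk',), ('Notebook',), ('Lamp',), ('Pen',), ('Tablet',)]
Query 2 returns: [('Tablet',), ('Pen',), ('Lamp',), ('Notebook',), ('Desk',)]

Reason: ASC vs DESC gives opposite ordering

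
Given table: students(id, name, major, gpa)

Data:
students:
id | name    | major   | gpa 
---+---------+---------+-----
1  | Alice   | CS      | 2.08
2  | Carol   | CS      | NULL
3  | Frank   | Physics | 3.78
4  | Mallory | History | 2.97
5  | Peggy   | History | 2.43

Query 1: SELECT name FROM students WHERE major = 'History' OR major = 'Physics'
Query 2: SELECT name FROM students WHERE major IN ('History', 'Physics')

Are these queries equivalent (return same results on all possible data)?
Yes, equivalent

Both queries return: [('Frank',), ('Mallory',), ('Peggy',)]

Reason: OR vs IN are equivalent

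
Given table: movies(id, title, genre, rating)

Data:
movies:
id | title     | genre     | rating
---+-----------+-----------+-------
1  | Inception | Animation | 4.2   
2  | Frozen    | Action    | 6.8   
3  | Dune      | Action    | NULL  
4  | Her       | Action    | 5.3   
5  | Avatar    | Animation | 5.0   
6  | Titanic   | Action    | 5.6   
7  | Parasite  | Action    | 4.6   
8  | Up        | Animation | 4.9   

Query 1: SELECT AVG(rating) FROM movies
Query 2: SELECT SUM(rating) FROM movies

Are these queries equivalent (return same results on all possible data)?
No, not equivalent

Query 1 returns: [(5.2,)]
Query 2 returns: [(36.4,)]

Reason: AVG vs SUM give different aggregate values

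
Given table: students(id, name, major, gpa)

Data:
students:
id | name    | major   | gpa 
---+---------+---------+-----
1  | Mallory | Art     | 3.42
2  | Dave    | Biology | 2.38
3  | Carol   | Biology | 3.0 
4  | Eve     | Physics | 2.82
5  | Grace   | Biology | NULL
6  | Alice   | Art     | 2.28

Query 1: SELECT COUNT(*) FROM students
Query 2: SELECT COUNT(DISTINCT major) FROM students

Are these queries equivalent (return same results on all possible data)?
No, not equivalent

Query 1 returns: [(6,)]
Query 2 returns: [(3,)]

Reason: COUNT(*) counts rows, COUNT(DISTINCT major) counts unique majors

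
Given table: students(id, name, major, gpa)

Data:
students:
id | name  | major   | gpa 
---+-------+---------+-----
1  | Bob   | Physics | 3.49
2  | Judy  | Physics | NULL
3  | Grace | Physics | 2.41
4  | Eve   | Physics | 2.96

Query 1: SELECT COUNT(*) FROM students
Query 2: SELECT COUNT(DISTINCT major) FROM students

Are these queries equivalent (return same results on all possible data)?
No, not equivalent

Query 1 returns: [(4,)]
Query 2 returns: [(1,)]

Reason: COUNT(*) counts rows, COUNT(DISTINCT major) counts unique majors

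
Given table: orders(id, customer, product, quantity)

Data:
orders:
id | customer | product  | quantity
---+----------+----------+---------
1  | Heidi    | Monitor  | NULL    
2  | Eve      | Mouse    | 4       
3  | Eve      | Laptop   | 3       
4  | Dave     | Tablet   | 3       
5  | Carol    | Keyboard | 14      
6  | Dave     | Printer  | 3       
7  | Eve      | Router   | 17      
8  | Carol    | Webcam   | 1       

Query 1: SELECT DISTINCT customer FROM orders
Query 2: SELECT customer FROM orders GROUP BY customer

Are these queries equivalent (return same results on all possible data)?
Yes, equivalent

Both queries return: [('Carol',), ('Dave',), ('Eve',), ('Heidi',)]

Reason: Both get unique customers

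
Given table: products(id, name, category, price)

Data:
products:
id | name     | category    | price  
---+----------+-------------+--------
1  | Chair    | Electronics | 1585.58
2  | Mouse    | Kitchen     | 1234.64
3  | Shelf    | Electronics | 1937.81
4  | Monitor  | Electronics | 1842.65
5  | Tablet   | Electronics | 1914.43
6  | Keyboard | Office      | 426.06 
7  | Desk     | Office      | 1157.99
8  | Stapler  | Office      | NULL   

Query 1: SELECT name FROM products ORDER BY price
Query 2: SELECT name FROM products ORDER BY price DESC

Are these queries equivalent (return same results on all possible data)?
No, not equivalent

Query 1 returns: [('Stapler',), ('Keyboard',), ('Desk',), ('Mouse',), ('Chair',), ('Monitor',), ('Tablet',), ('Shelf',)]
Query 2 returns: [('Shelf',), ('Tablet',), ('Monitor',), ('Chair',), ('Mouse',), ('Desk',), ('Keyboard',), ('Stapler',)]

Reason: ASC vs DESC gives opposite ordering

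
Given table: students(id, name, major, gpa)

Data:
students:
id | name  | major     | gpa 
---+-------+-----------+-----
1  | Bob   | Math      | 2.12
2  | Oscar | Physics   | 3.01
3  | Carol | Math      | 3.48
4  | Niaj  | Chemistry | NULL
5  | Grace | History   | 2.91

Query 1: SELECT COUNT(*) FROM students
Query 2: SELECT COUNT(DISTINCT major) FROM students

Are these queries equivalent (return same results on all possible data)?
No, not equivalent

Query 1 returns: [(5,)]
Query 2 returns: [(4,)]

Reason: COUNT(*) counts rows, COUNT(DISTINCT major) counts unique majors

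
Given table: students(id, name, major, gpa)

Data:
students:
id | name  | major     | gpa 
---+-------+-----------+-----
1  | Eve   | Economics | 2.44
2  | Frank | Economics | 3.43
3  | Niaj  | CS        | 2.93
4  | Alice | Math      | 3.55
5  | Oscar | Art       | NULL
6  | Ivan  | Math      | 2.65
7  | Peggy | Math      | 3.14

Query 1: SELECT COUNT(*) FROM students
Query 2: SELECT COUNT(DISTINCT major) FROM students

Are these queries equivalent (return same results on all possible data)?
No, not equivalent

Query 1 returns: [(7,)]
Query 2 returns: [(4,)]

Reason: COUNT(*) counts rows, COUNT(DISTINCT major) counts unique majors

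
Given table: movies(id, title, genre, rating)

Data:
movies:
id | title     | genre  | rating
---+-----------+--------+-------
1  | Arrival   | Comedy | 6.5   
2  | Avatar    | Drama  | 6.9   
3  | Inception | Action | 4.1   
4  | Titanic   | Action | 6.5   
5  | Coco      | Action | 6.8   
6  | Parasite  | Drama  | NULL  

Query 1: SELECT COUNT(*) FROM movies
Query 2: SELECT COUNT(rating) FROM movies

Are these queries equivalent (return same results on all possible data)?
No, not equivalent

Query 1 returns: [(6,)]
Query 2 returns: [(5,)]

Reason: COUNT(*) includes NULLs, COUNT(column) excludes them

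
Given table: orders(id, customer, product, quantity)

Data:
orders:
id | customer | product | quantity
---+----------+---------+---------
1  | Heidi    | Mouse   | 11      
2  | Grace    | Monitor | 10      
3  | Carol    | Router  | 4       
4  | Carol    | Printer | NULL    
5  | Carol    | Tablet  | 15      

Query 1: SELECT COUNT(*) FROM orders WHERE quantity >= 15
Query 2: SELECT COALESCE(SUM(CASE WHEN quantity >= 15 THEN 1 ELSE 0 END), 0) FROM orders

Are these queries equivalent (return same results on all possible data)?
Yes, equivalent

Both queries return: [(1,)]

Reason: COUNT with WHERE vs conditional SUM (COALESCE handles empty-table NULL)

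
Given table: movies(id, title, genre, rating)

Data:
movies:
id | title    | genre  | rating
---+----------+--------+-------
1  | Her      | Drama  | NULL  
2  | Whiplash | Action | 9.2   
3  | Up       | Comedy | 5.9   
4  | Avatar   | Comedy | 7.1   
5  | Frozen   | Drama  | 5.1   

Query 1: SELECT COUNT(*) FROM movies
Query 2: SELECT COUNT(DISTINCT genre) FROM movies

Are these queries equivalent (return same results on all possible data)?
No, not equivalent

Query 1 returns: [(5,)]
Query 2 returns: [(3,)]

Reason: COUNT(*) counts rows, COUNT(DISTINCT genre) counts unique genres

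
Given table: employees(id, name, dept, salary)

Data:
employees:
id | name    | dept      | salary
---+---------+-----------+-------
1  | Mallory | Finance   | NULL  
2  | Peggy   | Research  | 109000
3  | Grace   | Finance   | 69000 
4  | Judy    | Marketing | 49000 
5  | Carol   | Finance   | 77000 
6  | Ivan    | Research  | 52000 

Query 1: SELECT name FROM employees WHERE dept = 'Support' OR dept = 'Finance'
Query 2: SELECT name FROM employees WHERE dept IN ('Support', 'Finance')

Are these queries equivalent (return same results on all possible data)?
Yes, equivalent

Both queries return: [('Carol',), ('Grace',), ('Mallory',)]

Reason: OR vs IN are equivalent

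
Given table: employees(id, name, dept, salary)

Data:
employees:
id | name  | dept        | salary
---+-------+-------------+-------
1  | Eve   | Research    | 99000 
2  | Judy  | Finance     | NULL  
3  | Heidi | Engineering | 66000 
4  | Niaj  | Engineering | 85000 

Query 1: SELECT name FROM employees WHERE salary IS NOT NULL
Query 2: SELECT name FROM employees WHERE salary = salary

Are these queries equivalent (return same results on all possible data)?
Yes, equivalent

Both queries return: [('Eve',), ('Heidi',), ('Niaj',)]

Reason: IS NOT NULL vs self-equality (both exclude NULLs)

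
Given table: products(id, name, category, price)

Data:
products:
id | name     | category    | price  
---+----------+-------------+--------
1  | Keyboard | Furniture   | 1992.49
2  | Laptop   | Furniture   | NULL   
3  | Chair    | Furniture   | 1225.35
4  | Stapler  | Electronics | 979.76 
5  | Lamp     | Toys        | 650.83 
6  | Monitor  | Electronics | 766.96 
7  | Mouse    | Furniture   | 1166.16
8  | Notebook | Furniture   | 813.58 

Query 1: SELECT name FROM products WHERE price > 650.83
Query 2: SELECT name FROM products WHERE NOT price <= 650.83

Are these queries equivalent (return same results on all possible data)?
Yes, equivalent

Both queries return: [('Chair',), ('Keyboard',), ('Monitor',), ('Mouse',), ('Notebook',), ('Stapler',)]

Reason: Both filter price > 650.83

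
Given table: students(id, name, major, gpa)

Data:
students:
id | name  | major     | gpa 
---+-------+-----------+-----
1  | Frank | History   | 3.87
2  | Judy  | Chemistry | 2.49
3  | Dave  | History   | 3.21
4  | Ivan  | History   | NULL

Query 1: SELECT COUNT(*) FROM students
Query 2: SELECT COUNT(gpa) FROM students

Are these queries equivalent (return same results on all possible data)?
No, not equivalent

Query 1 returns: [(4,)]
Query 2 returns: [(3,)]

Reason: COUNT(*) includes NULLs, COUNT(column) excludes them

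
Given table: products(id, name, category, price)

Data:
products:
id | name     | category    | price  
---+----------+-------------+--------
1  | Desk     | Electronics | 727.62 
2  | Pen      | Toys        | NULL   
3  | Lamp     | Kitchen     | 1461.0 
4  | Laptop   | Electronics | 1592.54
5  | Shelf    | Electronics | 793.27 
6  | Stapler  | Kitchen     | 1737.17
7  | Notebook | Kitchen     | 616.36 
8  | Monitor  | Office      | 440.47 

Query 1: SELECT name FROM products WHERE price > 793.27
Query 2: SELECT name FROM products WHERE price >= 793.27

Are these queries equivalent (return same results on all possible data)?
No, not equivalent

Query 1 returns: [('Lamp',), ('Laptop',), ('Stapler',)]
Query 2 returns: [('Lamp',), ('Laptop',), ('Shelf',), ('Stapler',)]

Reason: > vs >= gives different results when price = 793.27 exists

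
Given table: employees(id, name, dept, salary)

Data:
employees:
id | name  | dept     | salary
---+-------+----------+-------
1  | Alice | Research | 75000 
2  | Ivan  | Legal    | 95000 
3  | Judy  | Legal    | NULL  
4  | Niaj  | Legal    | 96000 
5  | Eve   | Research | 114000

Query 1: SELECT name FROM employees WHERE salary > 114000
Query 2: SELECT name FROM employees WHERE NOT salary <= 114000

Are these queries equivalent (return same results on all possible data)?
Yes, equivalent

Both queries return: []

Reason: Both filter salary > 114000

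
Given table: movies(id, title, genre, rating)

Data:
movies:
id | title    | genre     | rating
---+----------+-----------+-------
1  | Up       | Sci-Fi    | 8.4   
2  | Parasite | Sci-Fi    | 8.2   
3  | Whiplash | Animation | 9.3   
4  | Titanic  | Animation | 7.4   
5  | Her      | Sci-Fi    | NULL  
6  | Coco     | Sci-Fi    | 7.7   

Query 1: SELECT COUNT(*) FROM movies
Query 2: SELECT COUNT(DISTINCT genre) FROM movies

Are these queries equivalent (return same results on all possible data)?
No, not equivalent

Query 1 returns: [(6,)]
Query 2 returns: [(2,)]

Reason: COUNT(*) counts rows, COUNT(DISTINCT genre) counts unique genres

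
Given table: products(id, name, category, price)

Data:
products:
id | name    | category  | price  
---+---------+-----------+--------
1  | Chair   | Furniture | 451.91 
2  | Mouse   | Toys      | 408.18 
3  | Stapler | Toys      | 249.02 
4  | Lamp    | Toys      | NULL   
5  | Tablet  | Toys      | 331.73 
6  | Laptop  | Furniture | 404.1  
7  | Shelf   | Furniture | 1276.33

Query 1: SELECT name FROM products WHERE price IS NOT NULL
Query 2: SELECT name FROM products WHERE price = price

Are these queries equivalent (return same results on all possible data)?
Yes, equivalent

Both queries return: [('Chair',), ('Laptop',), ('Mouse',), ('Shelf',), ('Stapler',), ('Tablet',)]

Reason: IS NOT NULL vs self-equality (both exclude NULLs)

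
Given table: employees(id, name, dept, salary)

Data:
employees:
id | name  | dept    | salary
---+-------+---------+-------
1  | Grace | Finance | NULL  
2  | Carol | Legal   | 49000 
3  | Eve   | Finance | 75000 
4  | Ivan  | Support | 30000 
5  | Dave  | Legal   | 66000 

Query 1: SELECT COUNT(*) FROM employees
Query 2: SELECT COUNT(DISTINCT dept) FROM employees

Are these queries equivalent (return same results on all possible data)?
No, not equivalent

Query 1 returns: [(5,)]
Query 2 returns: [(3,)]

Reason: COUNT(*) counts rows, COUNT(DISTINCT dept) counts unique depts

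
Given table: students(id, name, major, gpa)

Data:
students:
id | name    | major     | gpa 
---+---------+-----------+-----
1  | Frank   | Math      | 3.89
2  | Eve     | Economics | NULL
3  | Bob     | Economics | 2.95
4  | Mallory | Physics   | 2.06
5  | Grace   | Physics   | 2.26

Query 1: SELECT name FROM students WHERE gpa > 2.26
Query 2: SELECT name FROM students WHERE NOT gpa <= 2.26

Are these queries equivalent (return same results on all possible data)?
Yes, equivalent

Both queries return: [('Bob',), ('Frank',)]

Reason: Both filter gpa > 2.26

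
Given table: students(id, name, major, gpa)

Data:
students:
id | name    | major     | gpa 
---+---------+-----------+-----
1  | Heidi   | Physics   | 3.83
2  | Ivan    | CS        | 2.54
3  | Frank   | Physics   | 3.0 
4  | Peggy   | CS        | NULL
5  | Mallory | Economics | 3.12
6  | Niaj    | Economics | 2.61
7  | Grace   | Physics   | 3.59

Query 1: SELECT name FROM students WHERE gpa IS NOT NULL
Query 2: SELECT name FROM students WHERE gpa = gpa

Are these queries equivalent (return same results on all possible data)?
Yes, equivalent

Both queries return: [('Frank',), ('Grace',), ('Heidi',), ('Ivan',), ('Mallory',), ('Niaj',)]

Reason: IS NOT NULL vs self-equality (both exclude NULLs)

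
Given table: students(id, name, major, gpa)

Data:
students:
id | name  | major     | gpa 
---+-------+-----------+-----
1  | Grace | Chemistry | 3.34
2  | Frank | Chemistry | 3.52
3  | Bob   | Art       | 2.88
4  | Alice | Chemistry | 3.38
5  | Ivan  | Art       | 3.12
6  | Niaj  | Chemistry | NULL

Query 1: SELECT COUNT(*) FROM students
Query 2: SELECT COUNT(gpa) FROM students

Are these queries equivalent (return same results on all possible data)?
No, not equivalent

Query 1 returns: [(6,)]
Query 2 returns: [(5,)]

Reason: COUNT(*) includes NULLs, COUNT(column) excludes them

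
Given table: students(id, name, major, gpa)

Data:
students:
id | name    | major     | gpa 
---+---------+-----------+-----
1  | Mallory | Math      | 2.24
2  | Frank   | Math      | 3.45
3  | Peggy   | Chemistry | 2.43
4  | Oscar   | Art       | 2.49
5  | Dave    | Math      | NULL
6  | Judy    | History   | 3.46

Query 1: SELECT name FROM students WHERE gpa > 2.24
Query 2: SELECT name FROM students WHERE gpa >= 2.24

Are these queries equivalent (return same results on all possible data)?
No, not equivalent

Query 1 returns: [('Frank',), ('Peggy',), ('Oscar',), ('Judy',)]
Query 2 returns: [('Mallory',), ('Frank',), ('Peggy',), ('Oscar',), ('Judy',)]

Reason: > vs >= gives different results when gpa = 2.24 exists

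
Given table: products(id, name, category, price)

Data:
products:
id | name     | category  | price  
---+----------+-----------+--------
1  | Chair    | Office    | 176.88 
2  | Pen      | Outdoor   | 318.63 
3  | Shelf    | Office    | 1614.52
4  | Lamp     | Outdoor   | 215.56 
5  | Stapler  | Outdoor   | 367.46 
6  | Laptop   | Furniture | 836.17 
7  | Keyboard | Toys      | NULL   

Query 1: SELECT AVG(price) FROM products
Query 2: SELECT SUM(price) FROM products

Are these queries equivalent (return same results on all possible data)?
No, not equivalent

Query 1 returns: [(588.2033333333333,)]
Query 2 returns: [(3529.22,)]

Reason: AVG vs SUM give different aggregate values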